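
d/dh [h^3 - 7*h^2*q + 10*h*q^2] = 3*h^2 - 14*h*q + 10*q^2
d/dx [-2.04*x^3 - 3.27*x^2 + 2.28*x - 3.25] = -6.12*x^2 - 6.54*x + 2.28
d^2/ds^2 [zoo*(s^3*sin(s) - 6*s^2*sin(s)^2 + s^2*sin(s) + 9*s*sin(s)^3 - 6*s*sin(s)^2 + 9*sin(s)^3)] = zoo*s^3*sin(s) + zoo*s^2*sin(s + pi/4) + zoo*s^2 + zoo*s*sin(s) + zoo*s*sin(2*s) + zoo*s*cos(s) + zoo*s + zoo*sin(s) + zoo*cos(s) + zoo*cos(3*s) + zoo*cos(2*s + pi/4) + zoo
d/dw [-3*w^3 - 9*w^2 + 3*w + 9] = -9*w^2 - 18*w + 3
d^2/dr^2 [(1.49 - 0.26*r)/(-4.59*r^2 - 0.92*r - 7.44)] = ((13.1998 - 7.1604*r)*(4.59*r^2 + 0.92*r + 7.44) + (0.26*r - 1.49)*(9.18*r + 0.92)*(18.36*r + 1.84))/(4.59*r^2 + 0.92*r + 7.44)^3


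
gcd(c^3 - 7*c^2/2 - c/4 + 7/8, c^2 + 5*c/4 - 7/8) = c - 1/2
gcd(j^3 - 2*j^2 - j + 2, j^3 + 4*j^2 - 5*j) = j - 1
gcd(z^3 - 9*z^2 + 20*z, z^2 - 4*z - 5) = z - 5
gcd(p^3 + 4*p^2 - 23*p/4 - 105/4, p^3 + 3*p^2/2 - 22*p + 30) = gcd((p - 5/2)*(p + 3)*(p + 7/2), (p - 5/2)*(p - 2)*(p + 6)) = p - 5/2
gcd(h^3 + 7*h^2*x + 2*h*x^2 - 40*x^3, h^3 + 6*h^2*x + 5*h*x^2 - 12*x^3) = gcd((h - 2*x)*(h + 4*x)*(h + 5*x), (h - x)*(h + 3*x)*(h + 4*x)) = h + 4*x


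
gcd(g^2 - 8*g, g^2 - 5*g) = g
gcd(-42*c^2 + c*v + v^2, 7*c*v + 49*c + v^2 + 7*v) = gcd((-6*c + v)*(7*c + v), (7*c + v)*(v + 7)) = 7*c + v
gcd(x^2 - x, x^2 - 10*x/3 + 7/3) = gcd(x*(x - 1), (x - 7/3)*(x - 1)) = x - 1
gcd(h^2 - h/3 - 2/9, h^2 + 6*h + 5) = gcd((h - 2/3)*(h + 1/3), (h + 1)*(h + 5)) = 1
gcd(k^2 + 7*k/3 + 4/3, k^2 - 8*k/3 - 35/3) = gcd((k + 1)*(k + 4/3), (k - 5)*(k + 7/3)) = 1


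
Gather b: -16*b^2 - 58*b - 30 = -16*b^2 - 58*b - 30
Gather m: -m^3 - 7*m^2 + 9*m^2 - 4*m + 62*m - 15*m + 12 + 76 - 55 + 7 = -m^3 + 2*m^2 + 43*m + 40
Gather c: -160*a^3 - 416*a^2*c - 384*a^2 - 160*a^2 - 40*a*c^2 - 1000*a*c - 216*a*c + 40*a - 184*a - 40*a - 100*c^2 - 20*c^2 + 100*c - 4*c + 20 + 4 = -160*a^3 - 544*a^2 - 184*a + c^2*(-40*a - 120) + c*(-416*a^2 - 1216*a + 96) + 24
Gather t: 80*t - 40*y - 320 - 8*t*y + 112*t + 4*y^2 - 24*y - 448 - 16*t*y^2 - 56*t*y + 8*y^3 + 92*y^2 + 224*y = t*(-16*y^2 - 64*y + 192) + 8*y^3 + 96*y^2 + 160*y - 768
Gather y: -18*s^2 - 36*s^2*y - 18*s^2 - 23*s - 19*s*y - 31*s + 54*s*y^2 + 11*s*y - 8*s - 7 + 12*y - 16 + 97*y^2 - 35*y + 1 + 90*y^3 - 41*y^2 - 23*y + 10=-36*s^2 - 62*s + 90*y^3 + y^2*(54*s + 56) + y*(-36*s^2 - 8*s - 46) - 12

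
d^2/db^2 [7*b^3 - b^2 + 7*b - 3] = 42*b - 2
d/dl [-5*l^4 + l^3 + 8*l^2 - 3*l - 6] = -20*l^3 + 3*l^2 + 16*l - 3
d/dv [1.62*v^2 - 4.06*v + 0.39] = 3.24*v - 4.06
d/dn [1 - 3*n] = -3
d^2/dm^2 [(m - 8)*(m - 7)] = 2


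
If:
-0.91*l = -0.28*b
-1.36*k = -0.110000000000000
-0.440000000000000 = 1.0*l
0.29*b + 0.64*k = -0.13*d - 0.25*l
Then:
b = -1.43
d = 3.64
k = 0.08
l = -0.44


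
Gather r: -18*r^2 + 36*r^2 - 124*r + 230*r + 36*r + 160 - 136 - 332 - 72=18*r^2 + 142*r - 380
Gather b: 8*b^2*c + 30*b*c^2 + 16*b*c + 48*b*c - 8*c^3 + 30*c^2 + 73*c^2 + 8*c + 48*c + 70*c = 8*b^2*c + b*(30*c^2 + 64*c) - 8*c^3 + 103*c^2 + 126*c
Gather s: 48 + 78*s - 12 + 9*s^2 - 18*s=9*s^2 + 60*s + 36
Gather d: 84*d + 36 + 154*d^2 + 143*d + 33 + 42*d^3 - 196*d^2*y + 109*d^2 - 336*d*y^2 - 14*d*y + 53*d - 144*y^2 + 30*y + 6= 42*d^3 + d^2*(263 - 196*y) + d*(-336*y^2 - 14*y + 280) - 144*y^2 + 30*y + 75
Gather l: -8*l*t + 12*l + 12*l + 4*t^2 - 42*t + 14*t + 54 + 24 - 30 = l*(24 - 8*t) + 4*t^2 - 28*t + 48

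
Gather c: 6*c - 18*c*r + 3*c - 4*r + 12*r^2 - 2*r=c*(9 - 18*r) + 12*r^2 - 6*r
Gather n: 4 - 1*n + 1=5 - n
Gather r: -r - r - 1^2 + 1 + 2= 2 - 2*r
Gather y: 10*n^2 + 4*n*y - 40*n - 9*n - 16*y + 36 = 10*n^2 - 49*n + y*(4*n - 16) + 36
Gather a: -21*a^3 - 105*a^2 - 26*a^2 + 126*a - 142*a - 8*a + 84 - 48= -21*a^3 - 131*a^2 - 24*a + 36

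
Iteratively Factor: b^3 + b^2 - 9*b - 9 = (b - 3)*(b^2 + 4*b + 3) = (b - 3)*(b + 1)*(b + 3)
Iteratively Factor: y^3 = (y)*(y^2) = y^2*(y)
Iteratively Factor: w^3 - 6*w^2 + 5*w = (w)*(w^2 - 6*w + 5) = w*(w - 1)*(w - 5)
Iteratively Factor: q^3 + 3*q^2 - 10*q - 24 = (q + 2)*(q^2 + q - 12) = (q + 2)*(q + 4)*(q - 3)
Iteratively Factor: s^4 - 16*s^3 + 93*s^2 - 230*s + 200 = (s - 5)*(s^3 - 11*s^2 + 38*s - 40) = (s - 5)*(s - 2)*(s^2 - 9*s + 20) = (s - 5)^2*(s - 2)*(s - 4)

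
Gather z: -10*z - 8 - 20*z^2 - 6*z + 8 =-20*z^2 - 16*z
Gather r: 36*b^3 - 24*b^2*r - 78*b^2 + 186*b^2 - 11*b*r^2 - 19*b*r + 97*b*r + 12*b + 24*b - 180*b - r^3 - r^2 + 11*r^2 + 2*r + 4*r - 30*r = 36*b^3 + 108*b^2 - 144*b - r^3 + r^2*(10 - 11*b) + r*(-24*b^2 + 78*b - 24)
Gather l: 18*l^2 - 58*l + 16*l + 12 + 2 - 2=18*l^2 - 42*l + 12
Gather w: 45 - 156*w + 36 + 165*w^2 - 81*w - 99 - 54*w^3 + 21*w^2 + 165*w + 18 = -54*w^3 + 186*w^2 - 72*w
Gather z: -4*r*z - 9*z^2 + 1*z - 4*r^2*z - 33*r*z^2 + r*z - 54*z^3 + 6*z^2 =-54*z^3 + z^2*(-33*r - 3) + z*(-4*r^2 - 3*r + 1)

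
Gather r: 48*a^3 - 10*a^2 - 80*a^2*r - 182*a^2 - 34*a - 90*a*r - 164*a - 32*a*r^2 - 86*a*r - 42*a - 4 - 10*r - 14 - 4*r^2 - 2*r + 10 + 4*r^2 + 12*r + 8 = 48*a^3 - 192*a^2 - 32*a*r^2 - 240*a + r*(-80*a^2 - 176*a)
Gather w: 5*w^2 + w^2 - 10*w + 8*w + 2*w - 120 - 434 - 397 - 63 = 6*w^2 - 1014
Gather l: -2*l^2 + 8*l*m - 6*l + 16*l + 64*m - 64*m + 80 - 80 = -2*l^2 + l*(8*m + 10)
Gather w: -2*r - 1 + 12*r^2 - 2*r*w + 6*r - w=12*r^2 + 4*r + w*(-2*r - 1) - 1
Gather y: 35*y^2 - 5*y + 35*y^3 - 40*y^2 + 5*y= 35*y^3 - 5*y^2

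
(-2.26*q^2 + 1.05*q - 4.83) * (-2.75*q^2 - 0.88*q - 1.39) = 6.215*q^4 - 0.8987*q^3 + 15.4999*q^2 + 2.7909*q + 6.7137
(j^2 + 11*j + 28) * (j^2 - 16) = j^4 + 11*j^3 + 12*j^2 - 176*j - 448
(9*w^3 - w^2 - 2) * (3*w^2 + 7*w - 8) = 27*w^5 + 60*w^4 - 79*w^3 + 2*w^2 - 14*w + 16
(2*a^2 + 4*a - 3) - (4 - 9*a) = 2*a^2 + 13*a - 7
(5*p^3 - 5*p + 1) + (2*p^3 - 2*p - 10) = 7*p^3 - 7*p - 9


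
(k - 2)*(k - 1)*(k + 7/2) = k^3 + k^2/2 - 17*k/2 + 7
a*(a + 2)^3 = a^4 + 6*a^3 + 12*a^2 + 8*a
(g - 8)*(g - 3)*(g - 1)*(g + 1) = g^4 - 11*g^3 + 23*g^2 + 11*g - 24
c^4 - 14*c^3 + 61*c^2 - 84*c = c*(c - 7)*(c - 4)*(c - 3)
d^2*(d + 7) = d^3 + 7*d^2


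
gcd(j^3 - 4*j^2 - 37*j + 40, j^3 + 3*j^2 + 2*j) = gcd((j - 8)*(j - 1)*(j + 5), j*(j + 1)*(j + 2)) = 1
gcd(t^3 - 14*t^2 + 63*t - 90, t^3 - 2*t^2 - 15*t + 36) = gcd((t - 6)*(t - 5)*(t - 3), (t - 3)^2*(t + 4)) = t - 3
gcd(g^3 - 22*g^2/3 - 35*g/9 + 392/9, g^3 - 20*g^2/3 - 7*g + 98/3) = g^2 - 14*g/3 - 49/3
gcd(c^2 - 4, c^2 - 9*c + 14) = c - 2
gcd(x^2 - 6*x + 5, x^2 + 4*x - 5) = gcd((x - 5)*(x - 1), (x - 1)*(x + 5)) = x - 1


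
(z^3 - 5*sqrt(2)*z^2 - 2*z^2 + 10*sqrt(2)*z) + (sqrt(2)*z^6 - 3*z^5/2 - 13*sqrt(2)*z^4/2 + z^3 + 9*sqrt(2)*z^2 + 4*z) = sqrt(2)*z^6 - 3*z^5/2 - 13*sqrt(2)*z^4/2 + 2*z^3 - 2*z^2 + 4*sqrt(2)*z^2 + 4*z + 10*sqrt(2)*z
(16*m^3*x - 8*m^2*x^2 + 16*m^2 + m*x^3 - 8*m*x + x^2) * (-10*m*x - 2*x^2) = -160*m^4*x^2 + 48*m^3*x^3 - 160*m^3*x + 6*m^2*x^4 + 48*m^2*x^2 - 2*m*x^5 + 6*m*x^3 - 2*x^4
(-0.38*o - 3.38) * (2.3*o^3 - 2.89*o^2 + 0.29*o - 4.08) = -0.874*o^4 - 6.6758*o^3 + 9.658*o^2 + 0.5702*o + 13.7904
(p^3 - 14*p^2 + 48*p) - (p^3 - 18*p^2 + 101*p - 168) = 4*p^2 - 53*p + 168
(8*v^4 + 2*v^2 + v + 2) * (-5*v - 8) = -40*v^5 - 64*v^4 - 10*v^3 - 21*v^2 - 18*v - 16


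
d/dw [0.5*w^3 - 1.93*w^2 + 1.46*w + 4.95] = 1.5*w^2 - 3.86*w + 1.46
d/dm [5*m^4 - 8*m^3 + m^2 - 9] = 2*m*(10*m^2 - 12*m + 1)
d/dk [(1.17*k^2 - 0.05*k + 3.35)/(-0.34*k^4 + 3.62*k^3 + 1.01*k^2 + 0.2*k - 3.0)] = (0.7956*k^5 - 4.2864*k^4 + 4.918*k^3 - 36.0965*k^2 - 13.787*k - 0.52)/(0.1156*k^8 - 2.4616*k^7 + 12.4176*k^6 + 7.1764*k^5 + 4.5081*k^4 - 21.316*k^3 - 6.02*k^2 - 1.2*k + 9.0)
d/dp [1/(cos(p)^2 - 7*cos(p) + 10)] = (2*cos(p) - 7)*sin(p)/(cos(p)^2 - 7*cos(p) + 10)^2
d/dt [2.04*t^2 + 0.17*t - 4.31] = 4.08*t + 0.17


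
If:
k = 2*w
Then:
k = 2*w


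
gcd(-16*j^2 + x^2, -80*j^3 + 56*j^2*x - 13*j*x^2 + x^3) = -4*j + x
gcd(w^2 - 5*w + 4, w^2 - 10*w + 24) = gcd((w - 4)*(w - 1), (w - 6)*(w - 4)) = w - 4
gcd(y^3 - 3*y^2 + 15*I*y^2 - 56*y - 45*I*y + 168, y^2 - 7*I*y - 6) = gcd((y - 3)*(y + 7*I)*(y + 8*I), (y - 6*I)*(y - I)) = 1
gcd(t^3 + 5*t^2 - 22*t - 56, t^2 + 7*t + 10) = t + 2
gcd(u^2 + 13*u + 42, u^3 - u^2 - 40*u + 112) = u + 7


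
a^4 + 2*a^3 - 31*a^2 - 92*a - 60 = (a - 6)*(a + 1)*(a + 2)*(a + 5)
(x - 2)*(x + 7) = x^2 + 5*x - 14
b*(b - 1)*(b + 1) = b^3 - b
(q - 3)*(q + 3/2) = q^2 - 3*q/2 - 9/2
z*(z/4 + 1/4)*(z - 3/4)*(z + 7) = z^4/4 + 29*z^3/16 + z^2/4 - 21*z/16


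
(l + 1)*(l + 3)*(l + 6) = l^3 + 10*l^2 + 27*l + 18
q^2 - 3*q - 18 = (q - 6)*(q + 3)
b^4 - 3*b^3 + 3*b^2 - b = b*(b - 1)^3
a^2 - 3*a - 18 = (a - 6)*(a + 3)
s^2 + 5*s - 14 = (s - 2)*(s + 7)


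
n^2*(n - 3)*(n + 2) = n^4 - n^3 - 6*n^2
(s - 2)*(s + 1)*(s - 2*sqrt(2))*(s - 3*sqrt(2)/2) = s^4 - 7*sqrt(2)*s^3/2 - s^3 + 4*s^2 + 7*sqrt(2)*s^2/2 - 6*s + 7*sqrt(2)*s - 12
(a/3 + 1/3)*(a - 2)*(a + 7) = a^3/3 + 2*a^2 - 3*a - 14/3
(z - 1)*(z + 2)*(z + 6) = z^3 + 7*z^2 + 4*z - 12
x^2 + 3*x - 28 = (x - 4)*(x + 7)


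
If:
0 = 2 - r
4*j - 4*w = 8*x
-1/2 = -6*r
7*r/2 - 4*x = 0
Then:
No Solution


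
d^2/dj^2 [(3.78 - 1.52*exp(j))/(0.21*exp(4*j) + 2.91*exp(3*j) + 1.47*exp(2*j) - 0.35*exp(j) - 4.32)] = (-0.603288*exp(8*j) - 7.550424*exp(7*j) + 0.704538000000014*exp(6*j) + 281.575602*exp(5*j) + 138.33078*exp(4*j) - 169.348548*exp(3*j) + 363.922146*exp(2*j) + 98.779338*exp(j) - 34.082208)*exp(j)/(0.009261*exp(12*j) + 0.384993*exp(11*j) + 5.529384*exp(10*j) + 29.985768*exp(9*j) + 36.850842*exp(8*j) - 6.51483*exp(7*j) - 123.477552*exp(6*j) - 110.172384*exp(5*j) + 10.691793*exp(4*j) + 176.215717*exp(3*j) + 80.713584*exp(2*j) - 19.59552*exp(j) - 80.621568)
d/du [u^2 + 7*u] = 2*u + 7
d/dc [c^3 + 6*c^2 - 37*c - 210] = 3*c^2 + 12*c - 37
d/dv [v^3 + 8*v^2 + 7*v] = 3*v^2 + 16*v + 7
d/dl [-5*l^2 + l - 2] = 1 - 10*l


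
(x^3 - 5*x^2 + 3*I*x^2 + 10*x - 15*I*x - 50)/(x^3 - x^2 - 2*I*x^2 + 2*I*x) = (x^2 + 5*x*(-1 + I) - 25*I)/(x*(x - 1))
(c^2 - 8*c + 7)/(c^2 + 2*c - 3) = (c - 7)/(c + 3)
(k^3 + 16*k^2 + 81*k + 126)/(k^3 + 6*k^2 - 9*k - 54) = (k + 7)/(k - 3)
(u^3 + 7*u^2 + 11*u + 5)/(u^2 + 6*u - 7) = (u^3 + 7*u^2 + 11*u + 5)/(u^2 + 6*u - 7)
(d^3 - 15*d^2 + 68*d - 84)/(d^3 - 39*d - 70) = (d^2 - 8*d + 12)/(d^2 + 7*d + 10)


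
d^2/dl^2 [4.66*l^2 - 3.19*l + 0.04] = 9.32000000000000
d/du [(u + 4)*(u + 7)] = 2*u + 11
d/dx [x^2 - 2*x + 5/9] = 2*x - 2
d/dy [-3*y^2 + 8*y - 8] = 8 - 6*y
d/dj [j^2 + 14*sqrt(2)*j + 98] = 2*j + 14*sqrt(2)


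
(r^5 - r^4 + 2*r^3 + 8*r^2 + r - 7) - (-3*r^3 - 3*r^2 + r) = r^5 - r^4 + 5*r^3 + 11*r^2 - 7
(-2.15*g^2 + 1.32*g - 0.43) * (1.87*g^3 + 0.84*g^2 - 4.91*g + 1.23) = -4.0205*g^5 + 0.662400000000001*g^4 + 10.8612*g^3 - 9.4869*g^2 + 3.7349*g - 0.5289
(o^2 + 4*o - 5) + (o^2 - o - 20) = 2*o^2 + 3*o - 25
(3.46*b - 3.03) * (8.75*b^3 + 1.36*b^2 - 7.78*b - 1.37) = 30.275*b^4 - 21.8069*b^3 - 31.0396*b^2 + 18.8332*b + 4.1511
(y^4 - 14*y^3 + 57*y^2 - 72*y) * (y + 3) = y^5 - 11*y^4 + 15*y^3 + 99*y^2 - 216*y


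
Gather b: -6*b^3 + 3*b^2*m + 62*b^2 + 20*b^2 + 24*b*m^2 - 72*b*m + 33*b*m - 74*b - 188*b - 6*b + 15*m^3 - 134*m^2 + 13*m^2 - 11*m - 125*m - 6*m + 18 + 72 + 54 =-6*b^3 + b^2*(3*m + 82) + b*(24*m^2 - 39*m - 268) + 15*m^3 - 121*m^2 - 142*m + 144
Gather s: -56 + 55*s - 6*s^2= -6*s^2 + 55*s - 56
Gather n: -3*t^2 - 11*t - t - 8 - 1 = -3*t^2 - 12*t - 9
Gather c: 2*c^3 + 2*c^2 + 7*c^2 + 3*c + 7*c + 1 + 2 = 2*c^3 + 9*c^2 + 10*c + 3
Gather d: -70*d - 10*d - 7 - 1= -80*d - 8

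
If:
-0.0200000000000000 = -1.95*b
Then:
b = 0.01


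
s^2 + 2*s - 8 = (s - 2)*(s + 4)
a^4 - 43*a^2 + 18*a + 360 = (a - 5)*(a - 4)*(a + 3)*(a + 6)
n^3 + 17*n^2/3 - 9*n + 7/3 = (n - 1)*(n - 1/3)*(n + 7)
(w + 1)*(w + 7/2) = w^2 + 9*w/2 + 7/2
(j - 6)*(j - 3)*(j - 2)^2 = j^4 - 13*j^3 + 58*j^2 - 108*j + 72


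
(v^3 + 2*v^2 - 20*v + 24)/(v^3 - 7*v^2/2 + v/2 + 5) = 2*(v^2 + 4*v - 12)/(2*v^2 - 3*v - 5)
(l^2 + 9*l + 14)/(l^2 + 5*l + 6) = (l + 7)/(l + 3)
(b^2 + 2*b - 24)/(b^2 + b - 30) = (b - 4)/(b - 5)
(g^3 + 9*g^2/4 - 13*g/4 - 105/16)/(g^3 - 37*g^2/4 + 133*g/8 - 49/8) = (4*g^2 + 16*g + 15)/(2*(2*g^2 - 15*g + 7))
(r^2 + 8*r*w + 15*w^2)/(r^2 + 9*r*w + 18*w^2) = (r + 5*w)/(r + 6*w)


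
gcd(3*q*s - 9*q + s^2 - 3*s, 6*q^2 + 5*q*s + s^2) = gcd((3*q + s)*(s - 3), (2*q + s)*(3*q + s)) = 3*q + s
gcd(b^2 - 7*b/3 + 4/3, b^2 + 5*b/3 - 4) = b - 4/3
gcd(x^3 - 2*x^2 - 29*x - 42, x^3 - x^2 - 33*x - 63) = x^2 - 4*x - 21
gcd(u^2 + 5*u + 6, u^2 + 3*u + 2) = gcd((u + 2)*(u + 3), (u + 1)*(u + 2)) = u + 2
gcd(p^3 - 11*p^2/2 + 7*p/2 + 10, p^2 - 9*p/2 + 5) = p - 5/2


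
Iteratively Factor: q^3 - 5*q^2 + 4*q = (q - 1)*(q^2 - 4*q) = (q - 4)*(q - 1)*(q)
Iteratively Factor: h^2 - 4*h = (h - 4)*(h)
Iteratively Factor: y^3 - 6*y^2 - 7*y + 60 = (y - 5)*(y^2 - y - 12) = (y - 5)*(y - 4)*(y + 3)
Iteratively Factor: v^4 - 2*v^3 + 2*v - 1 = (v - 1)*(v^3 - v^2 - v + 1) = (v - 1)^2*(v^2 - 1) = (v - 1)^3*(v + 1)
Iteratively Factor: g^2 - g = (g - 1)*(g)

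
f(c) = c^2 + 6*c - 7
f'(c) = 2*c + 6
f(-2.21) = -15.38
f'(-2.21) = 1.58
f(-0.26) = -8.49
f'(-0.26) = 5.48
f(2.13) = 10.32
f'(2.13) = 10.26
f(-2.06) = -15.12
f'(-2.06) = 1.88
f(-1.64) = -14.15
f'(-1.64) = 2.72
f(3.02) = 20.24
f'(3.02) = 12.04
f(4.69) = 43.14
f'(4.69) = 15.38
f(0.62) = -2.90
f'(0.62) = 7.24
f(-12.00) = 65.00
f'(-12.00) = -18.00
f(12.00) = 209.00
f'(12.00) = 30.00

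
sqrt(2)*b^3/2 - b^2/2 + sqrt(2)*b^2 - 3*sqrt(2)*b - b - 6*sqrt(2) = (b - 2*sqrt(2))*(b + 3*sqrt(2)/2)*(sqrt(2)*b/2 + sqrt(2))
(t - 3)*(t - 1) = t^2 - 4*t + 3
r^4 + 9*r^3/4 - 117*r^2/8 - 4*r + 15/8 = (r - 3)*(r - 1/4)*(r + 1/2)*(r + 5)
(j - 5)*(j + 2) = j^2 - 3*j - 10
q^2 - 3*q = q*(q - 3)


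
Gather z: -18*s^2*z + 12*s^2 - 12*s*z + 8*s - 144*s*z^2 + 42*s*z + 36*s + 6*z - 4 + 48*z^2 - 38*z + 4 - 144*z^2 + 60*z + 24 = 12*s^2 + 44*s + z^2*(-144*s - 96) + z*(-18*s^2 + 30*s + 28) + 24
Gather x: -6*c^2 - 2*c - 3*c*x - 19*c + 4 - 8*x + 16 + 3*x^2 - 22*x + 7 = -6*c^2 - 21*c + 3*x^2 + x*(-3*c - 30) + 27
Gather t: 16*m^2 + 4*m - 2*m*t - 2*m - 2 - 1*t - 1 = 16*m^2 + 2*m + t*(-2*m - 1) - 3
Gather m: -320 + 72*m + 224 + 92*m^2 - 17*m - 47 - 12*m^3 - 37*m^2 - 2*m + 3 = -12*m^3 + 55*m^2 + 53*m - 140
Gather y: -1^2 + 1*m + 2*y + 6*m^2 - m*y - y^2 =6*m^2 + m - y^2 + y*(2 - m) - 1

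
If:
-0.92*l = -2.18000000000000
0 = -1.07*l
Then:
No Solution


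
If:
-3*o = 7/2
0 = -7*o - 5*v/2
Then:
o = -7/6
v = 49/15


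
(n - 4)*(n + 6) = n^2 + 2*n - 24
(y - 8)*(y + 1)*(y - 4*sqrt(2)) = y^3 - 7*y^2 - 4*sqrt(2)*y^2 - 8*y + 28*sqrt(2)*y + 32*sqrt(2)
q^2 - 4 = (q - 2)*(q + 2)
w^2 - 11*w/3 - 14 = (w - 6)*(w + 7/3)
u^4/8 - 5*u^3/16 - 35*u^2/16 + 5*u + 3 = (u/4 + 1)*(u/2 + 1/4)*(u - 4)*(u - 3)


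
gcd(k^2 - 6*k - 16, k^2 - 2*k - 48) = k - 8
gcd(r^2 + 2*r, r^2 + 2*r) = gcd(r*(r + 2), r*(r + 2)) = r^2 + 2*r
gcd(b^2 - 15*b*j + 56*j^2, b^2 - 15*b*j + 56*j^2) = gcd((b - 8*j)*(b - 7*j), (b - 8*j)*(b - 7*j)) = b^2 - 15*b*j + 56*j^2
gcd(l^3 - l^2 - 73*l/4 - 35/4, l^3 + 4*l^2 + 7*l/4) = l^2 + 4*l + 7/4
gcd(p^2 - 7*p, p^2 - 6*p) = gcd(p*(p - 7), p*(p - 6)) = p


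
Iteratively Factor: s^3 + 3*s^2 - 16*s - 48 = (s + 4)*(s^2 - s - 12) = (s + 3)*(s + 4)*(s - 4)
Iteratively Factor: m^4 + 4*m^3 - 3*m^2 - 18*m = (m + 3)*(m^3 + m^2 - 6*m) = m*(m + 3)*(m^2 + m - 6) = m*(m + 3)^2*(m - 2)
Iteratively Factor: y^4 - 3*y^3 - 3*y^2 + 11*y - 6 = (y - 3)*(y^3 - 3*y + 2) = (y - 3)*(y - 1)*(y^2 + y - 2) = (y - 3)*(y - 1)*(y + 2)*(y - 1)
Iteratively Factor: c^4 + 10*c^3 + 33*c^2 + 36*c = (c + 3)*(c^3 + 7*c^2 + 12*c) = c*(c + 3)*(c^2 + 7*c + 12) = c*(c + 3)*(c + 4)*(c + 3)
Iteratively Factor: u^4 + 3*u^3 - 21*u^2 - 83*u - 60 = (u + 1)*(u^3 + 2*u^2 - 23*u - 60) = (u - 5)*(u + 1)*(u^2 + 7*u + 12) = (u - 5)*(u + 1)*(u + 4)*(u + 3)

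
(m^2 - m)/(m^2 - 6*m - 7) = m*(1 - m)/(-m^2 + 6*m + 7)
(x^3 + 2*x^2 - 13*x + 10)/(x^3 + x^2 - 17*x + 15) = (x - 2)/(x - 3)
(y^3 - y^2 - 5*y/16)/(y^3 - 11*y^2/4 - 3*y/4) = (y - 5/4)/(y - 3)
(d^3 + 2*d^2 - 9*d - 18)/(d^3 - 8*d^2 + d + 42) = (d + 3)/(d - 7)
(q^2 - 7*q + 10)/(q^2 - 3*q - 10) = (q - 2)/(q + 2)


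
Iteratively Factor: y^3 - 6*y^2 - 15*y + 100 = (y - 5)*(y^2 - y - 20) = (y - 5)*(y + 4)*(y - 5)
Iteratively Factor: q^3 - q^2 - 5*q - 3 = (q + 1)*(q^2 - 2*q - 3) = (q + 1)^2*(q - 3)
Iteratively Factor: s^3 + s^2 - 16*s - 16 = (s + 1)*(s^2 - 16) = (s + 1)*(s + 4)*(s - 4)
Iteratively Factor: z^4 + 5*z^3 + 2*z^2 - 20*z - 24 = (z + 2)*(z^3 + 3*z^2 - 4*z - 12) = (z + 2)^2*(z^2 + z - 6) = (z - 2)*(z + 2)^2*(z + 3)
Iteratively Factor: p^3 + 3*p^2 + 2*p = (p + 1)*(p^2 + 2*p) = p*(p + 1)*(p + 2)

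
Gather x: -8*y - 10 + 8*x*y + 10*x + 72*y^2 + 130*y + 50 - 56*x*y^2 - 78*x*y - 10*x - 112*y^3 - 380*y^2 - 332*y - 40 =x*(-56*y^2 - 70*y) - 112*y^3 - 308*y^2 - 210*y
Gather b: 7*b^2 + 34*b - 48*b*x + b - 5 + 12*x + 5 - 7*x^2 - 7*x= 7*b^2 + b*(35 - 48*x) - 7*x^2 + 5*x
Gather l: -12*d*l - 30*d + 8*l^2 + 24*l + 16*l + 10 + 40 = -30*d + 8*l^2 + l*(40 - 12*d) + 50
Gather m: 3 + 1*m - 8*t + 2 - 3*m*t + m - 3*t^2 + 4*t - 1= m*(2 - 3*t) - 3*t^2 - 4*t + 4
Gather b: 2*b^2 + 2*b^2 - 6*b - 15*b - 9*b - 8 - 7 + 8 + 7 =4*b^2 - 30*b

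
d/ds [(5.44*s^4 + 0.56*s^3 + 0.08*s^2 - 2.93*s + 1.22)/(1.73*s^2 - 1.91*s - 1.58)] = (18.8224*s^5 - 30.2024*s^4 - 36.52*s^3 + 2.2617*s^2 - 4.474*s + 6.9596)/(2.9929*s^4 - 6.6086*s^3 - 1.8187*s^2 + 6.0356*s + 2.4964)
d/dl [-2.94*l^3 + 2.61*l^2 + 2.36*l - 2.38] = -8.82*l^2 + 5.22*l + 2.36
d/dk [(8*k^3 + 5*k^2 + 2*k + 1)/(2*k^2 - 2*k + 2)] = (8*k^4 - 16*k^3 + 17*k^2 + 8*k + 3)/(2*(k^4 - 2*k^3 + 3*k^2 - 2*k + 1))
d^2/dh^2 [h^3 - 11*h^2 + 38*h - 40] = 6*h - 22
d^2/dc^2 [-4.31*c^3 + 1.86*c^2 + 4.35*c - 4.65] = 3.72 - 25.86*c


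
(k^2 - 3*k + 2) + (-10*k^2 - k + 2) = -9*k^2 - 4*k + 4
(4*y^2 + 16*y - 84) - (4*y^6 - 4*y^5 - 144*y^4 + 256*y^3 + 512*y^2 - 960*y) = -4*y^6 + 4*y^5 + 144*y^4 - 256*y^3 - 508*y^2 + 976*y - 84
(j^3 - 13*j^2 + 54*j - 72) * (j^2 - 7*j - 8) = j^5 - 20*j^4 + 137*j^3 - 346*j^2 + 72*j + 576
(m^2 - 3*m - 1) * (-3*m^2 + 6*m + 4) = -3*m^4 + 15*m^3 - 11*m^2 - 18*m - 4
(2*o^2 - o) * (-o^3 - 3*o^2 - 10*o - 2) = -2*o^5 - 5*o^4 - 17*o^3 + 6*o^2 + 2*o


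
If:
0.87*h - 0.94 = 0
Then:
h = 1.08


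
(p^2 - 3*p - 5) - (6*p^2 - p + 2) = -5*p^2 - 2*p - 7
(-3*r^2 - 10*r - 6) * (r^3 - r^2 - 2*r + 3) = -3*r^5 - 7*r^4 + 10*r^3 + 17*r^2 - 18*r - 18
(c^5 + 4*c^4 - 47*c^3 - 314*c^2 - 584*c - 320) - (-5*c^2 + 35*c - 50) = c^5 + 4*c^4 - 47*c^3 - 309*c^2 - 619*c - 270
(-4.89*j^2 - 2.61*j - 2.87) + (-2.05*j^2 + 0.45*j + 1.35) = -6.94*j^2 - 2.16*j - 1.52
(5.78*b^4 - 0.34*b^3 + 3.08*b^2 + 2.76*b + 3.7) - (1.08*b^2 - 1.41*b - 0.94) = 5.78*b^4 - 0.34*b^3 + 2.0*b^2 + 4.17*b + 4.64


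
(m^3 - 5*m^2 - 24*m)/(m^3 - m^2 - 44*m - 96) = m/(m + 4)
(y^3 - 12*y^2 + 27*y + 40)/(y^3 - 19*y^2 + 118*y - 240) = (y + 1)/(y - 6)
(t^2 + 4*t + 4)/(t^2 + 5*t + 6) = (t + 2)/(t + 3)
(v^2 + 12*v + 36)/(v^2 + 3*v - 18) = (v + 6)/(v - 3)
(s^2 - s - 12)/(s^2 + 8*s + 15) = (s - 4)/(s + 5)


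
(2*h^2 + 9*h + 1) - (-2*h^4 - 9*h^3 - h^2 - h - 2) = 2*h^4 + 9*h^3 + 3*h^2 + 10*h + 3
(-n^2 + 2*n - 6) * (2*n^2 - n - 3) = -2*n^4 + 5*n^3 - 11*n^2 + 18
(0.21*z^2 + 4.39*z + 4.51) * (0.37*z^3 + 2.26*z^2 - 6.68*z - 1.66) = 0.0777*z^5 + 2.0989*z^4 + 10.1873*z^3 - 19.4812*z^2 - 37.4142*z - 7.4866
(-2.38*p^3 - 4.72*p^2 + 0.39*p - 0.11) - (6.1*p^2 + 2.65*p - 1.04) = -2.38*p^3 - 10.82*p^2 - 2.26*p + 0.93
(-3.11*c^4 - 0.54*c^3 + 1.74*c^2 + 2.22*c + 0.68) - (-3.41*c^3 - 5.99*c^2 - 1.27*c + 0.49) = -3.11*c^4 + 2.87*c^3 + 7.73*c^2 + 3.49*c + 0.19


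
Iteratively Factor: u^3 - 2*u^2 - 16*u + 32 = (u - 4)*(u^2 + 2*u - 8) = (u - 4)*(u - 2)*(u + 4)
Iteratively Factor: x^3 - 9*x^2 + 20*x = (x - 5)*(x^2 - 4*x) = x*(x - 5)*(x - 4)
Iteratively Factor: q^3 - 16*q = (q - 4)*(q^2 + 4*q) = q*(q - 4)*(q + 4)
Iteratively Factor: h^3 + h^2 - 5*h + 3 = (h - 1)*(h^2 + 2*h - 3) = (h - 1)*(h + 3)*(h - 1)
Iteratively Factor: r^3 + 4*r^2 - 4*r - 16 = (r + 4)*(r^2 - 4) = (r - 2)*(r + 4)*(r + 2)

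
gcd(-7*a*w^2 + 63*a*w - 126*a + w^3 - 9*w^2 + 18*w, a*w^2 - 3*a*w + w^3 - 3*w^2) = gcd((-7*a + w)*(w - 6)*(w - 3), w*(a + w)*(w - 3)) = w - 3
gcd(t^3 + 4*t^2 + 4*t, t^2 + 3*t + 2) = t + 2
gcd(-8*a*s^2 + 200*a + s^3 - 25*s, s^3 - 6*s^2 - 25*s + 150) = s^2 - 25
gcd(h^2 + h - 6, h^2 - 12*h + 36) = 1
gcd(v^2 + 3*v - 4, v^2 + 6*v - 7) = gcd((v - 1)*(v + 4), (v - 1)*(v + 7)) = v - 1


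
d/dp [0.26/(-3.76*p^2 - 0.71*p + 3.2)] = (1.9552*p + 0.1846)/(3.76*p^2 + 0.71*p - 3.2)^2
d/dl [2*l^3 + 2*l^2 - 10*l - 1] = 6*l^2 + 4*l - 10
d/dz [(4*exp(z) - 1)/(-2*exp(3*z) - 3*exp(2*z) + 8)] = (6*(exp(z) + 1)*(4*exp(z) - 1)*exp(z) - 8*exp(3*z) - 12*exp(2*z) + 32)*exp(z)/(2*exp(3*z) + 3*exp(2*z) - 8)^2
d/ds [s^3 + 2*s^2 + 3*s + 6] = 3*s^2 + 4*s + 3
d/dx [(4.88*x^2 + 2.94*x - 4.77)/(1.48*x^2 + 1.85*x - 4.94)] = (4.6768*x^2 - 34.0952*x - 5.6991)/(2.1904*x^4 + 5.476*x^3 - 11.1999*x^2 - 18.278*x + 24.4036)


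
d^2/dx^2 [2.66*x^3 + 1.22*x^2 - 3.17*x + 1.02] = 15.96*x + 2.44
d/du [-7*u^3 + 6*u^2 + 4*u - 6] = -21*u^2 + 12*u + 4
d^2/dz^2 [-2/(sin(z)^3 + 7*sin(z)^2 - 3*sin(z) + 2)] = 2*(-9*sin(z)^6 + 77*sin(z)^5 + 232*sin(z)^4 - 193*sin(z)^3 - 377*sin(z)^2 + 144*sin(z) - 18*cos(z)^6 + 28)/(sin(z)^3 + 7*sin(z)^2 - 3*sin(z) + 2)^3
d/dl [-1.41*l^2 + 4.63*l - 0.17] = 4.63 - 2.82*l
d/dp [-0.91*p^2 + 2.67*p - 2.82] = 2.67 - 1.82*p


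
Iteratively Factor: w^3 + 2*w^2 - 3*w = (w)*(w^2 + 2*w - 3) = w*(w - 1)*(w + 3)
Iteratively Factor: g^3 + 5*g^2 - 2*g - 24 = (g - 2)*(g^2 + 7*g + 12) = (g - 2)*(g + 4)*(g + 3)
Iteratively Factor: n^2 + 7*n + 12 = (n + 3)*(n + 4)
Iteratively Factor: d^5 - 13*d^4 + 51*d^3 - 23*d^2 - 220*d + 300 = (d + 2)*(d^4 - 15*d^3 + 81*d^2 - 185*d + 150) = (d - 5)*(d + 2)*(d^3 - 10*d^2 + 31*d - 30) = (d - 5)^2*(d + 2)*(d^2 - 5*d + 6) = (d - 5)^2*(d - 2)*(d + 2)*(d - 3)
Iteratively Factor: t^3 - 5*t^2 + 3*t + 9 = (t + 1)*(t^2 - 6*t + 9) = (t - 3)*(t + 1)*(t - 3)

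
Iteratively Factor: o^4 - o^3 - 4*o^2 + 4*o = (o)*(o^3 - o^2 - 4*o + 4) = o*(o - 2)*(o^2 + o - 2) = o*(o - 2)*(o + 2)*(o - 1)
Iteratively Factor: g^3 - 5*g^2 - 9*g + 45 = (g - 3)*(g^2 - 2*g - 15) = (g - 3)*(g + 3)*(g - 5)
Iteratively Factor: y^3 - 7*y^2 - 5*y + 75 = (y - 5)*(y^2 - 2*y - 15) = (y - 5)*(y + 3)*(y - 5)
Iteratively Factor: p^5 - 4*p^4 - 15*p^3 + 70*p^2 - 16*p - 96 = (p - 4)*(p^4 - 15*p^2 + 10*p + 24) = (p - 4)*(p - 3)*(p^3 + 3*p^2 - 6*p - 8) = (p - 4)*(p - 3)*(p + 1)*(p^2 + 2*p - 8) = (p - 4)*(p - 3)*(p - 2)*(p + 1)*(p + 4)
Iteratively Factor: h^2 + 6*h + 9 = (h + 3)*(h + 3)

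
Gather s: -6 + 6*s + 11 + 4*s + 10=10*s + 15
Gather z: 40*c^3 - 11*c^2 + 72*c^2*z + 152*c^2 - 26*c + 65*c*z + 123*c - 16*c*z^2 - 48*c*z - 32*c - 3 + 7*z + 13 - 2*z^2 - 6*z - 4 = 40*c^3 + 141*c^2 + 65*c + z^2*(-16*c - 2) + z*(72*c^2 + 17*c + 1) + 6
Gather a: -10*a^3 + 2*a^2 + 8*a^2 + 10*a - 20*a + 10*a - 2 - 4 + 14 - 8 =-10*a^3 + 10*a^2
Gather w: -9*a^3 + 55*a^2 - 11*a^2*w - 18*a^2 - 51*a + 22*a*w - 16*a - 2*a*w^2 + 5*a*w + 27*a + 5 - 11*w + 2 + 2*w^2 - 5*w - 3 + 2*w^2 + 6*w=-9*a^3 + 37*a^2 - 40*a + w^2*(4 - 2*a) + w*(-11*a^2 + 27*a - 10) + 4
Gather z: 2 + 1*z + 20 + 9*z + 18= 10*z + 40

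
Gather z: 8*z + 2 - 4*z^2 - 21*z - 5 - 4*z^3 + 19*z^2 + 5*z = -4*z^3 + 15*z^2 - 8*z - 3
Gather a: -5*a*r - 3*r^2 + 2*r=-5*a*r - 3*r^2 + 2*r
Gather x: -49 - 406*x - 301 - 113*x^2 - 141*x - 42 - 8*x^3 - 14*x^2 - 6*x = -8*x^3 - 127*x^2 - 553*x - 392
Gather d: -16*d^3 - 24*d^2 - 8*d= -16*d^3 - 24*d^2 - 8*d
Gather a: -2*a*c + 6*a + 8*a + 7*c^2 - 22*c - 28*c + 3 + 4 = a*(14 - 2*c) + 7*c^2 - 50*c + 7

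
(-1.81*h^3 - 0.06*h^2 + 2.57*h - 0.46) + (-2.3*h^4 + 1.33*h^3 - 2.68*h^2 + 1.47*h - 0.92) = -2.3*h^4 - 0.48*h^3 - 2.74*h^2 + 4.04*h - 1.38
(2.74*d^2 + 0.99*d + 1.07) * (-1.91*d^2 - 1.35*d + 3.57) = -5.2334*d^4 - 5.5899*d^3 + 6.4016*d^2 + 2.0898*d + 3.8199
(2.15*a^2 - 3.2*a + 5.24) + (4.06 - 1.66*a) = 2.15*a^2 - 4.86*a + 9.3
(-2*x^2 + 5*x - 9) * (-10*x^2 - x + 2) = 20*x^4 - 48*x^3 + 81*x^2 + 19*x - 18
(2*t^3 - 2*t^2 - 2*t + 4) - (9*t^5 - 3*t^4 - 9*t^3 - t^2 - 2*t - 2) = -9*t^5 + 3*t^4 + 11*t^3 - t^2 + 6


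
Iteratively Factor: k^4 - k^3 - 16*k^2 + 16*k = (k - 4)*(k^3 + 3*k^2 - 4*k) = (k - 4)*(k + 4)*(k^2 - k) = (k - 4)*(k - 1)*(k + 4)*(k)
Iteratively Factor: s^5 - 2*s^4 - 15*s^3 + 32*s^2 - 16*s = (s - 1)*(s^4 - s^3 - 16*s^2 + 16*s) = (s - 1)^2*(s^3 - 16*s) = (s - 1)^2*(s + 4)*(s^2 - 4*s) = s*(s - 1)^2*(s + 4)*(s - 4)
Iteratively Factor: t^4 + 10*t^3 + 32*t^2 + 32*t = (t + 4)*(t^3 + 6*t^2 + 8*t) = t*(t + 4)*(t^2 + 6*t + 8) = t*(t + 4)^2*(t + 2)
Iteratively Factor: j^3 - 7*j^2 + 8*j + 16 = (j + 1)*(j^2 - 8*j + 16) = (j - 4)*(j + 1)*(j - 4)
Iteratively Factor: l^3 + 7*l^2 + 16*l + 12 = (l + 2)*(l^2 + 5*l + 6) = (l + 2)*(l + 3)*(l + 2)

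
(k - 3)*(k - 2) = k^2 - 5*k + 6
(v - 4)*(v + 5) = v^2 + v - 20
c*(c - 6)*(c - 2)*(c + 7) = c^4 - c^3 - 44*c^2 + 84*c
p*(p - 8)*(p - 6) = p^3 - 14*p^2 + 48*p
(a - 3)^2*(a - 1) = a^3 - 7*a^2 + 15*a - 9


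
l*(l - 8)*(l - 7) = l^3 - 15*l^2 + 56*l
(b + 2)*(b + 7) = b^2 + 9*b + 14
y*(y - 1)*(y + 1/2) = y^3 - y^2/2 - y/2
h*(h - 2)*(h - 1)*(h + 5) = h^4 + 2*h^3 - 13*h^2 + 10*h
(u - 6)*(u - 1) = u^2 - 7*u + 6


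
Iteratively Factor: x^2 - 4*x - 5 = (x - 5)*(x + 1)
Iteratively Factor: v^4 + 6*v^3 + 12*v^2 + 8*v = (v + 2)*(v^3 + 4*v^2 + 4*v) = (v + 2)^2*(v^2 + 2*v) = v*(v + 2)^2*(v + 2)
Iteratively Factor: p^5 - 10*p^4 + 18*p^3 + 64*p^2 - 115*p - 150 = (p - 5)*(p^4 - 5*p^3 - 7*p^2 + 29*p + 30) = (p - 5)*(p + 2)*(p^3 - 7*p^2 + 7*p + 15) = (p - 5)*(p - 3)*(p + 2)*(p^2 - 4*p - 5) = (p - 5)^2*(p - 3)*(p + 2)*(p + 1)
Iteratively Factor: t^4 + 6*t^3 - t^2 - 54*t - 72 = (t + 2)*(t^3 + 4*t^2 - 9*t - 36) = (t + 2)*(t + 3)*(t^2 + t - 12) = (t + 2)*(t + 3)*(t + 4)*(t - 3)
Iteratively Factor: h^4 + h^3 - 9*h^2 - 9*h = (h - 3)*(h^3 + 4*h^2 + 3*h) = (h - 3)*(h + 1)*(h^2 + 3*h) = h*(h - 3)*(h + 1)*(h + 3)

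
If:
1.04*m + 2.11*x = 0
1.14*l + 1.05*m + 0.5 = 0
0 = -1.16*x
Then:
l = -0.44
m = 0.00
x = 0.00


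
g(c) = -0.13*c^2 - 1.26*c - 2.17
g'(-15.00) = 2.64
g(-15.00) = -12.52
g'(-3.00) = -0.48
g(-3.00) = 0.44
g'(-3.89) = -0.25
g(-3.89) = 0.76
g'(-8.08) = 0.84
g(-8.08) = -0.48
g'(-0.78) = -1.06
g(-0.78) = -1.27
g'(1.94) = -1.76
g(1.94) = -5.10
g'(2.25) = -1.84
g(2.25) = -5.66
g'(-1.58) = -0.85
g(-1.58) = -0.50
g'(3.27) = -2.11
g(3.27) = -7.68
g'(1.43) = -1.63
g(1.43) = -4.24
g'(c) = -0.26*c - 1.26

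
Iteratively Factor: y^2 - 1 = (y - 1)*(y + 1)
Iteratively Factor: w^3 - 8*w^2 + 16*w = (w - 4)*(w^2 - 4*w) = (w - 4)^2*(w)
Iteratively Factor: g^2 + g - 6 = (g + 3)*(g - 2)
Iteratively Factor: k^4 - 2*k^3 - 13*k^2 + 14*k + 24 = (k + 1)*(k^3 - 3*k^2 - 10*k + 24) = (k + 1)*(k + 3)*(k^2 - 6*k + 8) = (k - 4)*(k + 1)*(k + 3)*(k - 2)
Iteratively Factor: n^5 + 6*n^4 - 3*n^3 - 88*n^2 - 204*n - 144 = (n + 3)*(n^4 + 3*n^3 - 12*n^2 - 52*n - 48) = (n + 3)^2*(n^3 - 12*n - 16) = (n + 2)*(n + 3)^2*(n^2 - 2*n - 8) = (n - 4)*(n + 2)*(n + 3)^2*(n + 2)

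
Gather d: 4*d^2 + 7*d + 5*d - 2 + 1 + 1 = 4*d^2 + 12*d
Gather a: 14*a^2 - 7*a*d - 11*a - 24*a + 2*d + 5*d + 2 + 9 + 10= 14*a^2 + a*(-7*d - 35) + 7*d + 21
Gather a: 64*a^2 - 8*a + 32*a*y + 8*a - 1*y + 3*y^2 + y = 64*a^2 + 32*a*y + 3*y^2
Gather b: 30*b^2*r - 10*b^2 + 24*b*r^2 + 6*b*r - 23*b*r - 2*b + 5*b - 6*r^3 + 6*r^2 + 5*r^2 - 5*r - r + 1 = b^2*(30*r - 10) + b*(24*r^2 - 17*r + 3) - 6*r^3 + 11*r^2 - 6*r + 1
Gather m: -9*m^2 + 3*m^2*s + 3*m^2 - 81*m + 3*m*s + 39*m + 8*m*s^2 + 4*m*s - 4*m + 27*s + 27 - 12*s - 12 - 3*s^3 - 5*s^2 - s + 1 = m^2*(3*s - 6) + m*(8*s^2 + 7*s - 46) - 3*s^3 - 5*s^2 + 14*s + 16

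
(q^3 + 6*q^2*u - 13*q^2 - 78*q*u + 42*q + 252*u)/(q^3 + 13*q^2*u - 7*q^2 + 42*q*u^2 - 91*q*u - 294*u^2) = (q - 6)/(q + 7*u)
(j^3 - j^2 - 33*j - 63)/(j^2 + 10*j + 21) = (j^2 - 4*j - 21)/(j + 7)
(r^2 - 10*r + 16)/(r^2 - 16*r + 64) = (r - 2)/(r - 8)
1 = 1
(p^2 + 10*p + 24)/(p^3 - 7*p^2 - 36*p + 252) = (p + 4)/(p^2 - 13*p + 42)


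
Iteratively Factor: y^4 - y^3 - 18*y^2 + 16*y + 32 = (y + 1)*(y^3 - 2*y^2 - 16*y + 32) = (y - 2)*(y + 1)*(y^2 - 16) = (y - 4)*(y - 2)*(y + 1)*(y + 4)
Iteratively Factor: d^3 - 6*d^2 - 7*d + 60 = (d + 3)*(d^2 - 9*d + 20) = (d - 4)*(d + 3)*(d - 5)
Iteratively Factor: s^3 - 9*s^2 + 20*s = (s - 4)*(s^2 - 5*s) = s*(s - 4)*(s - 5)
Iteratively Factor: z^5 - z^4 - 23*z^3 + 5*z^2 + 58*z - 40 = (z - 1)*(z^4 - 23*z^2 - 18*z + 40) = (z - 1)*(z + 4)*(z^3 - 4*z^2 - 7*z + 10) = (z - 1)^2*(z + 4)*(z^2 - 3*z - 10) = (z - 5)*(z - 1)^2*(z + 4)*(z + 2)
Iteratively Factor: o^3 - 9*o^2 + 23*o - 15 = (o - 3)*(o^2 - 6*o + 5) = (o - 3)*(o - 1)*(o - 5)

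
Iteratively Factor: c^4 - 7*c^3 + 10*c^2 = (c)*(c^3 - 7*c^2 + 10*c) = c*(c - 2)*(c^2 - 5*c) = c*(c - 5)*(c - 2)*(c)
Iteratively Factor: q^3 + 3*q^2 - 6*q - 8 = (q + 1)*(q^2 + 2*q - 8) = (q - 2)*(q + 1)*(q + 4)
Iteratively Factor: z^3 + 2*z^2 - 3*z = (z - 1)*(z^2 + 3*z) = z*(z - 1)*(z + 3)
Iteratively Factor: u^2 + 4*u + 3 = (u + 3)*(u + 1)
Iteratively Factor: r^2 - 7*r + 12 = (r - 3)*(r - 4)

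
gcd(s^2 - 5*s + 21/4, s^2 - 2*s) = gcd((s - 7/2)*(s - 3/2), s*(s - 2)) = 1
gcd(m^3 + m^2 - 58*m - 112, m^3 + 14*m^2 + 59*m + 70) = m^2 + 9*m + 14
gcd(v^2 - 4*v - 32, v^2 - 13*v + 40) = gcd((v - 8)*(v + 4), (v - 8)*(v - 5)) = v - 8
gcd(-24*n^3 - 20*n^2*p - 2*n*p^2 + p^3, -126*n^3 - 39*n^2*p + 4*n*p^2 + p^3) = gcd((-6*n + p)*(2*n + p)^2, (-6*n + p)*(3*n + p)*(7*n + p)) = -6*n + p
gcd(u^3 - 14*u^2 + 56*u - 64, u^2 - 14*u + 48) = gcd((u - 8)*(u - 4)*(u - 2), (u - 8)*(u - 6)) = u - 8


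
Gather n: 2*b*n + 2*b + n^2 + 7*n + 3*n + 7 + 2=2*b + n^2 + n*(2*b + 10) + 9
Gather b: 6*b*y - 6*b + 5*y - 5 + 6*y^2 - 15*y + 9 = b*(6*y - 6) + 6*y^2 - 10*y + 4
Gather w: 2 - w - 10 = -w - 8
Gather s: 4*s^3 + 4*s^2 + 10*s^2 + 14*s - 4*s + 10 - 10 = 4*s^3 + 14*s^2 + 10*s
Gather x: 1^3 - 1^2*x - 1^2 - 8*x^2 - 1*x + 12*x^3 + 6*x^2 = 12*x^3 - 2*x^2 - 2*x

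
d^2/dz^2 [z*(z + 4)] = 2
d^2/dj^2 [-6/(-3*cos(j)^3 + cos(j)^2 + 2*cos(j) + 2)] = 6*((cos(j) - 8*cos(2*j) + 27*cos(3*j))*(-3*cos(j)^3 + cos(j)^2 + 2*cos(j) + 2)/4 - 2*(-9*cos(j)^2 + 2*cos(j) + 2)^2*sin(j)^2)/(-3*cos(j)^3 + cos(j)^2 + 2*cos(j) + 2)^3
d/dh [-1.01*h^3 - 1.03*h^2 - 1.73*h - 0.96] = -3.03*h^2 - 2.06*h - 1.73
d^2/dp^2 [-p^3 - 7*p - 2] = -6*p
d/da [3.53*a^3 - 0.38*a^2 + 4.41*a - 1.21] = 10.59*a^2 - 0.76*a + 4.41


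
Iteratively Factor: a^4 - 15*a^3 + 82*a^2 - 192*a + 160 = (a - 4)*(a^3 - 11*a^2 + 38*a - 40) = (a - 4)*(a - 2)*(a^2 - 9*a + 20) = (a - 4)^2*(a - 2)*(a - 5)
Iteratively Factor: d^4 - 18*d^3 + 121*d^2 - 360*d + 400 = (d - 5)*(d^3 - 13*d^2 + 56*d - 80) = (d - 5)^2*(d^2 - 8*d + 16) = (d - 5)^2*(d - 4)*(d - 4)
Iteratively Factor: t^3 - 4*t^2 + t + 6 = (t - 3)*(t^2 - t - 2) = (t - 3)*(t + 1)*(t - 2)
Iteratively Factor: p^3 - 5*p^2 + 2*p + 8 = (p - 2)*(p^2 - 3*p - 4) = (p - 4)*(p - 2)*(p + 1)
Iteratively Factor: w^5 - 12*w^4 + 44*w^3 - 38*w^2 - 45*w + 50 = (w + 1)*(w^4 - 13*w^3 + 57*w^2 - 95*w + 50) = (w - 2)*(w + 1)*(w^3 - 11*w^2 + 35*w - 25) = (w - 2)*(w - 1)*(w + 1)*(w^2 - 10*w + 25) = (w - 5)*(w - 2)*(w - 1)*(w + 1)*(w - 5)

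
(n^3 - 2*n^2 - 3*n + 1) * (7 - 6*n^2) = -6*n^5 + 12*n^4 + 25*n^3 - 20*n^2 - 21*n + 7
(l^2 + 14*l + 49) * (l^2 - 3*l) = l^4 + 11*l^3 + 7*l^2 - 147*l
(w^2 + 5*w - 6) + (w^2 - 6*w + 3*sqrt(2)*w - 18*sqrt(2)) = 2*w^2 - w + 3*sqrt(2)*w - 18*sqrt(2) - 6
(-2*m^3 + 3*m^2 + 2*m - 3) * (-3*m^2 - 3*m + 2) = 6*m^5 - 3*m^4 - 19*m^3 + 9*m^2 + 13*m - 6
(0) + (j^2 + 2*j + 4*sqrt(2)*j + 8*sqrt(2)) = j^2 + 2*j + 4*sqrt(2)*j + 8*sqrt(2)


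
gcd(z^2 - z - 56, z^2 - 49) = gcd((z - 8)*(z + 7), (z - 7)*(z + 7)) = z + 7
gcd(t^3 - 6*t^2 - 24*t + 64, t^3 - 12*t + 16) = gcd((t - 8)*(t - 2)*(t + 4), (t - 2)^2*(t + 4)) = t^2 + 2*t - 8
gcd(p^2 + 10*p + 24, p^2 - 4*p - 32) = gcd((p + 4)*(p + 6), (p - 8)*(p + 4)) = p + 4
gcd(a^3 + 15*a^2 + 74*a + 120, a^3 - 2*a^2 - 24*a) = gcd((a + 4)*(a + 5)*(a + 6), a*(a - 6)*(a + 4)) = a + 4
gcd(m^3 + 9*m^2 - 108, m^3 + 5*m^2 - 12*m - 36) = m^2 + 3*m - 18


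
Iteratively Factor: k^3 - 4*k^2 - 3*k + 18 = (k - 3)*(k^2 - k - 6) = (k - 3)*(k + 2)*(k - 3)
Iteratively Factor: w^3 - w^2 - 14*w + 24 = (w + 4)*(w^2 - 5*w + 6) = (w - 2)*(w + 4)*(w - 3)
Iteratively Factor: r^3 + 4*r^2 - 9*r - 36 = (r - 3)*(r^2 + 7*r + 12) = (r - 3)*(r + 3)*(r + 4)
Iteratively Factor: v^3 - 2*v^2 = (v)*(v^2 - 2*v) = v*(v - 2)*(v)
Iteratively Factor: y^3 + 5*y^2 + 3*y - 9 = (y - 1)*(y^2 + 6*y + 9) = (y - 1)*(y + 3)*(y + 3)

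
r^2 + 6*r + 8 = (r + 2)*(r + 4)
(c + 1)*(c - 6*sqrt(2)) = c^2 - 6*sqrt(2)*c + c - 6*sqrt(2)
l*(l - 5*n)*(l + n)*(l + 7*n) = l^4 + 3*l^3*n - 33*l^2*n^2 - 35*l*n^3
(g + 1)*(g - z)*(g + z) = g^3 + g^2 - g*z^2 - z^2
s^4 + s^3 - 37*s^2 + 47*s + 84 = (s - 4)*(s - 3)*(s + 1)*(s + 7)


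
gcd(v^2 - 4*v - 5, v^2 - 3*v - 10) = v - 5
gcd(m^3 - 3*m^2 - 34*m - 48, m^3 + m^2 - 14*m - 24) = m^2 + 5*m + 6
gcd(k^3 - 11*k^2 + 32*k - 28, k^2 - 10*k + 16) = k - 2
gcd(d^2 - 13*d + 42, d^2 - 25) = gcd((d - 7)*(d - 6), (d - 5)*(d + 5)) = 1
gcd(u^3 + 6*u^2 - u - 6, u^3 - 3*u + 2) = u - 1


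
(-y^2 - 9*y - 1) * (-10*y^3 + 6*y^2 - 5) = 10*y^5 + 84*y^4 - 44*y^3 - y^2 + 45*y + 5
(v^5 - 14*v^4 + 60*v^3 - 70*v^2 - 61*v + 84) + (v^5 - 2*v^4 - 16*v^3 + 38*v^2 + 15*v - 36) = 2*v^5 - 16*v^4 + 44*v^3 - 32*v^2 - 46*v + 48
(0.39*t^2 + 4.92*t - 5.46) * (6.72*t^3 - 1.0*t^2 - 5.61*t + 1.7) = 2.6208*t^5 + 32.6724*t^4 - 43.7991*t^3 - 21.4782*t^2 + 38.9946*t - 9.282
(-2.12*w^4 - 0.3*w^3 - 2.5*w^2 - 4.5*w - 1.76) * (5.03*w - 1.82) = -10.6636*w^5 + 2.3494*w^4 - 12.029*w^3 - 18.085*w^2 - 0.662800000000001*w + 3.2032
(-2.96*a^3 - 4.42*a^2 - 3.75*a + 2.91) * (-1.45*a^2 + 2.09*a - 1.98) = 4.292*a^5 + 0.2226*a^4 + 2.0605*a^3 - 3.3054*a^2 + 13.5069*a - 5.7618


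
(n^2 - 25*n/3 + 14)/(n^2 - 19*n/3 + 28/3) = (n - 6)/(n - 4)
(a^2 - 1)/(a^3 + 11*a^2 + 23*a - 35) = (a + 1)/(a^2 + 12*a + 35)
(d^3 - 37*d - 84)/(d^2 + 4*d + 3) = (d^2 - 3*d - 28)/(d + 1)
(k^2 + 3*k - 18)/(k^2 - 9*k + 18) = (k + 6)/(k - 6)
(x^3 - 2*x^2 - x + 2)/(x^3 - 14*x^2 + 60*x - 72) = (x^2 - 1)/(x^2 - 12*x + 36)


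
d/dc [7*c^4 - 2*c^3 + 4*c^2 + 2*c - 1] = 28*c^3 - 6*c^2 + 8*c + 2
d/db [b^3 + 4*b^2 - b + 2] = 3*b^2 + 8*b - 1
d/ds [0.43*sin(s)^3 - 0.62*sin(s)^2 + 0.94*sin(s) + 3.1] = (1.29*sin(s)^2 - 1.24*sin(s) + 0.94)*cos(s)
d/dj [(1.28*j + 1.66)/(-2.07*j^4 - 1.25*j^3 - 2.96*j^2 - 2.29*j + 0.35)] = (7.9488*j^4 + 16.9448*j^3 + 10.0138*j^2 + 9.8272*j + 4.2494)/(4.2849*j^8 + 5.175*j^7 + 13.8169*j^6 + 16.8806*j^5 + 13.0376*j^4 + 12.6818*j^3 + 3.1721*j^2 - 1.603*j + 0.1225)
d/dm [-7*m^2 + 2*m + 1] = 2 - 14*m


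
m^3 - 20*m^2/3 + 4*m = m*(m - 6)*(m - 2/3)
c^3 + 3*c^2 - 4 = (c - 1)*(c + 2)^2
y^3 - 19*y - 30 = (y - 5)*(y + 2)*(y + 3)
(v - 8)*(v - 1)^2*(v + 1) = v^4 - 9*v^3 + 7*v^2 + 9*v - 8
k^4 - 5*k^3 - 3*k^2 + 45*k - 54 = (k - 3)^2*(k - 2)*(k + 3)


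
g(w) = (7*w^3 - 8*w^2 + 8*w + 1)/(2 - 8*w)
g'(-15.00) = 27.03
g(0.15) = 2.55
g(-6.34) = -40.88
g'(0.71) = 1.08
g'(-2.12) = 4.55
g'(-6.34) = 11.88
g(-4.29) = -20.19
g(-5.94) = -36.27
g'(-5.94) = 11.18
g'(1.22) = -1.01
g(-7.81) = -60.24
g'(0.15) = 33.14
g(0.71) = -1.40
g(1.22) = -1.49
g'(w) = (21*w^2 - 16*w + 8)/(2 - 8*w) + 8*(7*w^3 - 8*w^2 + 8*w + 1)/(2 - 8*w)^2 = (-56*w^3 + 53*w^2 - 16*w + 12)/(2*(16*w^2 - 8*w + 1))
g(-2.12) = -6.26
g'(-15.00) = 27.03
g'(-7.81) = 14.45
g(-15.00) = -209.38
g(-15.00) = -209.38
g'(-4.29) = 8.30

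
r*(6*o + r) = 6*o*r + r^2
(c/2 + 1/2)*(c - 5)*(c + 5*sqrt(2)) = c^3/2 - 2*c^2 + 5*sqrt(2)*c^2/2 - 10*sqrt(2)*c - 5*c/2 - 25*sqrt(2)/2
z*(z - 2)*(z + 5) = z^3 + 3*z^2 - 10*z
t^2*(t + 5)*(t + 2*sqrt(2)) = t^4 + 2*sqrt(2)*t^3 + 5*t^3 + 10*sqrt(2)*t^2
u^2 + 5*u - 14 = (u - 2)*(u + 7)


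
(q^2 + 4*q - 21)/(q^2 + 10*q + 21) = (q - 3)/(q + 3)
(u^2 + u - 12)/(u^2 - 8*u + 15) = (u + 4)/(u - 5)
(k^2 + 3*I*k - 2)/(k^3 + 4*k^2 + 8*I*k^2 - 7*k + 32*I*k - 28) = (k + 2*I)/(k^2 + k*(4 + 7*I) + 28*I)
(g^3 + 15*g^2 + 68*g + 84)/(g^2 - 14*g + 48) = (g^3 + 15*g^2 + 68*g + 84)/(g^2 - 14*g + 48)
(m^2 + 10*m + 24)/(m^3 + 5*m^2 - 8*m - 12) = (m + 4)/(m^2 - m - 2)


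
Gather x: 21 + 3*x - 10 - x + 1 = 2*x + 12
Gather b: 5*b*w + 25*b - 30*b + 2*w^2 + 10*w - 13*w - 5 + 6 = b*(5*w - 5) + 2*w^2 - 3*w + 1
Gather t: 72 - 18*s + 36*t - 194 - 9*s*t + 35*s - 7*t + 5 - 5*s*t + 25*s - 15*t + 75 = 42*s + t*(14 - 14*s) - 42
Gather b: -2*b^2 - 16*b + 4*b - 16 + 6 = -2*b^2 - 12*b - 10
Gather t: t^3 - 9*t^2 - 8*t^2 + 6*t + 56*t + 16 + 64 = t^3 - 17*t^2 + 62*t + 80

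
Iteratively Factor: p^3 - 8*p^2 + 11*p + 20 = (p - 5)*(p^2 - 3*p - 4) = (p - 5)*(p + 1)*(p - 4)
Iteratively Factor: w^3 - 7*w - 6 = (w + 1)*(w^2 - w - 6) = (w - 3)*(w + 1)*(w + 2)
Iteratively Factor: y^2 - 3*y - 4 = (y - 4)*(y + 1)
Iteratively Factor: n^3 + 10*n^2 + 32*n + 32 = (n + 2)*(n^2 + 8*n + 16) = (n + 2)*(n + 4)*(n + 4)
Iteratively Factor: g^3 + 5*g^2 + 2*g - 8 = (g + 2)*(g^2 + 3*g - 4) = (g - 1)*(g + 2)*(g + 4)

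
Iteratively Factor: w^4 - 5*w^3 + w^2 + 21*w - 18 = (w - 3)*(w^3 - 2*w^2 - 5*w + 6) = (w - 3)*(w + 2)*(w^2 - 4*w + 3) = (w - 3)^2*(w + 2)*(w - 1)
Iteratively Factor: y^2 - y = (y - 1)*(y)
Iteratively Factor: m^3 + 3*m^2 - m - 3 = (m + 1)*(m^2 + 2*m - 3) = (m - 1)*(m + 1)*(m + 3)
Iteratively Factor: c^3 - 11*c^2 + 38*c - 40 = (c - 4)*(c^2 - 7*c + 10) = (c - 5)*(c - 4)*(c - 2)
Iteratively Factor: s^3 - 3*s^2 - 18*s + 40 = (s + 4)*(s^2 - 7*s + 10) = (s - 2)*(s + 4)*(s - 5)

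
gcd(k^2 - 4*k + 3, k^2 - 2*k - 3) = k - 3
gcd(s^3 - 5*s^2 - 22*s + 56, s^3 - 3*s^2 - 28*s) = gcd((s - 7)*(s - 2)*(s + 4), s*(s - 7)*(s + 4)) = s^2 - 3*s - 28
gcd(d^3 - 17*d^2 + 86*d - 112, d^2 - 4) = d - 2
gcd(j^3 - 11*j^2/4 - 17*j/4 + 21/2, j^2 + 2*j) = j + 2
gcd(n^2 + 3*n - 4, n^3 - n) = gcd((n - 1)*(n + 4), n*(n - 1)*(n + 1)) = n - 1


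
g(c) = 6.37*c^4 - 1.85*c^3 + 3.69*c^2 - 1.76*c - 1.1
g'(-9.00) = -19092.65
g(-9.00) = 43455.85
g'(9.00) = 18190.03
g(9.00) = 40726.87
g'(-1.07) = -47.22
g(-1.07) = 15.62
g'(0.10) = -1.05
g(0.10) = -1.24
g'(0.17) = -0.54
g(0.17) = -1.30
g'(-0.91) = -32.27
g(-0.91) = 9.32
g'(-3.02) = -776.48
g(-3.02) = 618.69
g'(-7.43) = -10814.17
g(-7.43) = 20387.59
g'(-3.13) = -860.56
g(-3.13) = 708.68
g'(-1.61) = -134.36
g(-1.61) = 61.82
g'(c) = 25.48*c^3 - 5.55*c^2 + 7.38*c - 1.76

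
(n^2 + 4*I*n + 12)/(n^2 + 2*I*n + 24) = (n - 2*I)/(n - 4*I)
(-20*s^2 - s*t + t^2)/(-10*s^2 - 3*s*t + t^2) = (4*s + t)/(2*s + t)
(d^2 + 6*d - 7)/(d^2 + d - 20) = (d^2 + 6*d - 7)/(d^2 + d - 20)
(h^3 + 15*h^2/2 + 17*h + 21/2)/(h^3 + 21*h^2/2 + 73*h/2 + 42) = (h + 1)/(h + 4)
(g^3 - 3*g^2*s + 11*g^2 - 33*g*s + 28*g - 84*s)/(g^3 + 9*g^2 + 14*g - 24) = (g^2 - 3*g*s + 7*g - 21*s)/(g^2 + 5*g - 6)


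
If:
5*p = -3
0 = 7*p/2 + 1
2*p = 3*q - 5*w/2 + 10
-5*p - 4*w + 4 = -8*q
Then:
No Solution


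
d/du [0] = 0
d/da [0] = 0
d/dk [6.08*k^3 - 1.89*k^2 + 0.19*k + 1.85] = 18.24*k^2 - 3.78*k + 0.19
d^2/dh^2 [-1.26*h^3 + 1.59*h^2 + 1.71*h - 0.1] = 3.18 - 7.56*h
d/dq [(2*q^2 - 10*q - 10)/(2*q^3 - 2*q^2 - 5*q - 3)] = 2*(-2*q^4 + 20*q^3 + 15*q^2 - 26*q - 10)/(4*q^6 - 8*q^5 - 16*q^4 + 8*q^3 + 37*q^2 + 30*q + 9)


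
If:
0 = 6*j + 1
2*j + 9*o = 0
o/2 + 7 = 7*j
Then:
No Solution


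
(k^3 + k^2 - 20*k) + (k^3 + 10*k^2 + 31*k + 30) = 2*k^3 + 11*k^2 + 11*k + 30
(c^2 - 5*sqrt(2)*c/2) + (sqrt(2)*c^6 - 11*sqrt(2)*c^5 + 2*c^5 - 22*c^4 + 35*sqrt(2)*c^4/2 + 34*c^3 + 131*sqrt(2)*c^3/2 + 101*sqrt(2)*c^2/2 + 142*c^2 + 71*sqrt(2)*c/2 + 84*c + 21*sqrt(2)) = sqrt(2)*c^6 - 11*sqrt(2)*c^5 + 2*c^5 - 22*c^4 + 35*sqrt(2)*c^4/2 + 34*c^3 + 131*sqrt(2)*c^3/2 + 101*sqrt(2)*c^2/2 + 143*c^2 + 33*sqrt(2)*c + 84*c + 21*sqrt(2)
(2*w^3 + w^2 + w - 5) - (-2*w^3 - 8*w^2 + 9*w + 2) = 4*w^3 + 9*w^2 - 8*w - 7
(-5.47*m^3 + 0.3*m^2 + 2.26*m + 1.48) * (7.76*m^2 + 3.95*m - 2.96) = -42.4472*m^5 - 19.2785*m^4 + 34.9138*m^3 + 19.5238*m^2 - 0.843599999999999*m - 4.3808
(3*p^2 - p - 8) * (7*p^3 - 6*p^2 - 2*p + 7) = 21*p^5 - 25*p^4 - 56*p^3 + 71*p^2 + 9*p - 56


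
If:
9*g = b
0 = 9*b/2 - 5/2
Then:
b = 5/9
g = 5/81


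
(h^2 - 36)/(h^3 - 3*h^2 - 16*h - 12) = (h + 6)/(h^2 + 3*h + 2)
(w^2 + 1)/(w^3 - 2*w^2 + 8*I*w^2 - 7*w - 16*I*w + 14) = (w - I)/(w^2 + w*(-2 + 7*I) - 14*I)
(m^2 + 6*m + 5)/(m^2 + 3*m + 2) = (m + 5)/(m + 2)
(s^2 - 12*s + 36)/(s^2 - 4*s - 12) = (s - 6)/(s + 2)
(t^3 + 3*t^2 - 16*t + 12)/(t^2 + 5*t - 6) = t - 2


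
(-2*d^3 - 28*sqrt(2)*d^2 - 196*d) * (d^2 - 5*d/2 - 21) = -2*d^5 - 28*sqrt(2)*d^4 + 5*d^4 - 154*d^3 + 70*sqrt(2)*d^3 + 490*d^2 + 588*sqrt(2)*d^2 + 4116*d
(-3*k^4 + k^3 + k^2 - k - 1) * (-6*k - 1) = 18*k^5 - 3*k^4 - 7*k^3 + 5*k^2 + 7*k + 1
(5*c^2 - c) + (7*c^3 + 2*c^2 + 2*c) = 7*c^3 + 7*c^2 + c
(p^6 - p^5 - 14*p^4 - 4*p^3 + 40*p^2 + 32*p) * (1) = p^6 - p^5 - 14*p^4 - 4*p^3 + 40*p^2 + 32*p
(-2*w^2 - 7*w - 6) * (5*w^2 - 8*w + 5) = -10*w^4 - 19*w^3 + 16*w^2 + 13*w - 30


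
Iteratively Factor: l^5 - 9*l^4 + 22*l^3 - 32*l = (l)*(l^4 - 9*l^3 + 22*l^2 - 32) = l*(l - 2)*(l^3 - 7*l^2 + 8*l + 16) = l*(l - 2)*(l + 1)*(l^2 - 8*l + 16) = l*(l - 4)*(l - 2)*(l + 1)*(l - 4)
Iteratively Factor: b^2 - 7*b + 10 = (b - 2)*(b - 5)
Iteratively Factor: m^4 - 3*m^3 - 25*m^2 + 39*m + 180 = (m + 3)*(m^3 - 6*m^2 - 7*m + 60) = (m - 5)*(m + 3)*(m^2 - m - 12) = (m - 5)*(m + 3)^2*(m - 4)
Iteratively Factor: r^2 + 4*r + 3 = (r + 3)*(r + 1)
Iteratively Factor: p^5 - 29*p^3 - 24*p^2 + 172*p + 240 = (p + 2)*(p^4 - 2*p^3 - 25*p^2 + 26*p + 120) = (p + 2)^2*(p^3 - 4*p^2 - 17*p + 60) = (p + 2)^2*(p + 4)*(p^2 - 8*p + 15) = (p - 3)*(p + 2)^2*(p + 4)*(p - 5)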